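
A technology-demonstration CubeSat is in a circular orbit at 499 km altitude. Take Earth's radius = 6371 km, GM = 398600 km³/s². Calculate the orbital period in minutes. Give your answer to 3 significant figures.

Semi-major axis a = 6371 + 499 = 6870 km. Period T = 2π√(a³/μ) = 2π√(6870³/398600) = 5666.9 s = 94.45 min.

94.4 min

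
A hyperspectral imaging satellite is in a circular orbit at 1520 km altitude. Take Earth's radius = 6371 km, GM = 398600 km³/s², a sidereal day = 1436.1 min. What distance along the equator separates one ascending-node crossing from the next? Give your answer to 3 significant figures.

3240 km

Semi-major axis a = 6371 + 1520 = 7891 km. Period T = 2π√(a³/μ) = 2π√(7891³/398600) = 6976.0 s = 116.27 min.
During one orbit Earth rotates (6976.0 / 86166) × 360° = 29.15°.
At the equator that is 29.15° × (2π·6371/360) km/° = 29.15 × 111.2 = 3241 km.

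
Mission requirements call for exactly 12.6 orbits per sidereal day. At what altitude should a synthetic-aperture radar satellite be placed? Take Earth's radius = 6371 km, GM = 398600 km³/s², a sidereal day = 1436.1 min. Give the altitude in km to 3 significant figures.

Required period T = 86166 / 12.6 = 6838.6 s.
From T = 2π√(a³/μ): a = (μ T²/4π²)^(1/3) = (398600 × 6838.6² / 4π²)^(1/3) = 7787 km.
Altitude h = a − R = 7787 − 6371 = 1416 km.

1420 km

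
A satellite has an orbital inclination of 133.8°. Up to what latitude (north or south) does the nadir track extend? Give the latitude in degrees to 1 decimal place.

46.2°

Retrograde orbit: the ground track reaches ±(180° − i) = ±(180 − 133.8) = ±46.2°.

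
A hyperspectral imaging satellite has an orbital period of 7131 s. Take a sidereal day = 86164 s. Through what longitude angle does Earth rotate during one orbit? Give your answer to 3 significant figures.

During one orbit Earth rotates (7131.0 / 86164) × 360° = 29.79°.

29.8°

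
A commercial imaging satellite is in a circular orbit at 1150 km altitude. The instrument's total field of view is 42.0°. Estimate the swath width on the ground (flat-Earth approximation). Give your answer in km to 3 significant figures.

883 km

Half-angle = 42.0°/2 = 21°.
Swath width ≈ 2h·tan(θ/2) = 2 × 1150 × tan(21°) = 882.9 km.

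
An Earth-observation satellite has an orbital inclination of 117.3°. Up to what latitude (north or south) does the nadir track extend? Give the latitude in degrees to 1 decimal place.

62.7°

Retrograde orbit: the ground track reaches ±(180° − i) = ±(180 − 117.3) = ±62.7°.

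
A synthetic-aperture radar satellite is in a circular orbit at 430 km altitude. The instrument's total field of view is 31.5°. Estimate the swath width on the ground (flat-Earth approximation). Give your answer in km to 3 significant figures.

243 km

Half-angle = 31.5°/2 = 15.75°.
Swath width ≈ 2h·tan(θ/2) = 2 × 430 × tan(15.75°) = 242.5 km.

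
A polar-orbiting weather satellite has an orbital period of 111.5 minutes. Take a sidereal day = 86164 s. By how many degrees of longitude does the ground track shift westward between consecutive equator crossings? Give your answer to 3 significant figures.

28.0°

T = 111.5 min = 6690.0 s.
During one orbit Earth rotates (6690.0 / 86164) × 360° = 27.95°.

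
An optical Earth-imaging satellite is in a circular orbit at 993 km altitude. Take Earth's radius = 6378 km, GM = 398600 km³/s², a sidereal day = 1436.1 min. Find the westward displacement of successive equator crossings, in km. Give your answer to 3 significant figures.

Semi-major axis a = 6378 + 993 = 7371 km. Period T = 2π√(a³/μ) = 2π√(7371³/398600) = 6298.0 s = 104.97 min.
During one orbit Earth rotates (6298.0 / 86166) × 360° = 26.31°.
At the equator that is 26.31° × (2π·6378/360) km/° = 26.31 × 111.3 = 2929 km.

2930 km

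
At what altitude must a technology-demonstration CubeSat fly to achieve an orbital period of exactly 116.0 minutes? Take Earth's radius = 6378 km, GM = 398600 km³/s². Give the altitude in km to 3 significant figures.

1500 km

T = 116.0 min = 6960.0 s.
From T = 2π√(a³/μ): a = (μ T²/4π²)^(1/3) = (398600 × 6960.0² / 4π²)^(1/3) = 7879 km.
Altitude h = a − R = 7879 − 6378 = 1501 km.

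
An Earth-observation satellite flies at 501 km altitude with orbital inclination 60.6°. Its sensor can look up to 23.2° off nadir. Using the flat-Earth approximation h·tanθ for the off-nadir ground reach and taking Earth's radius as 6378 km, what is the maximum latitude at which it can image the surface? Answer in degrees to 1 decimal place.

62.5°

For a prograde orbit the ground track reaches latitude ±i = ±60.6°.
Sensor half-swath on the ground ≈ 501·tan(23.2°) = 215 km = 1.93° of latitude.
Maximum observable latitude ≈ 60.6 + 1.93 = 62.5°.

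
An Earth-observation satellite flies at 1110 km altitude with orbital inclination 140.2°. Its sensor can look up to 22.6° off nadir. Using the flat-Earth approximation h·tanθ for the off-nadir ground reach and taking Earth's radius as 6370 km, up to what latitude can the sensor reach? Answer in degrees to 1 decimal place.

44.0°

Retrograde orbit: the ground track reaches ±(180° − i) = ±(180 − 140.2) = ±39.8°.
Sensor half-swath on the ground ≈ 1110·tan(22.6°) = 462 km = 4.16° of latitude.
Maximum observable latitude ≈ 39.8 + 4.16 = 44.0°.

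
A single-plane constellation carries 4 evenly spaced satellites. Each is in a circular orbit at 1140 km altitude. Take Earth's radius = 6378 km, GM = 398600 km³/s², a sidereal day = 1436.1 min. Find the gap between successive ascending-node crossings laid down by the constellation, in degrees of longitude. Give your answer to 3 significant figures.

Semi-major axis a = 6378 + 1140 = 7518 km. Period T = 2π√(a³/μ) = 2π√(7518³/398600) = 6487.3 s = 108.12 min.
Single-satellite node shift = (6487.3/86166) × 360° = 27.10°.
With 4 satellites evenly phased, successive equator crossings are 27.10/4 = 6.776° apart.

6.78°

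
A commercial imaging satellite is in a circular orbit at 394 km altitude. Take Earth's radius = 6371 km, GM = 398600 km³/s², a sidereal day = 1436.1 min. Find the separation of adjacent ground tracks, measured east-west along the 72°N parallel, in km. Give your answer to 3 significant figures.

Semi-major axis a = 6371 + 394 = 6765 km. Period T = 2π√(a³/μ) = 2π√(6765³/398600) = 5537.5 s = 92.29 min.
Node shift per orbit = (5537.5/86166) × 360° = 23.14°.
Equatorial spacing = 23.14 × 111.2 km/° = 2573 km.
At 72° latitude, spacing = 2573 × cos(72°) = 795 km.

795 km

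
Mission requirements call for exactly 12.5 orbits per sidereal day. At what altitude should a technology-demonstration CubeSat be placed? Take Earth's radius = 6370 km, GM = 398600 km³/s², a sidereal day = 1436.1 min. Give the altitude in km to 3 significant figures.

1460 km

Required period T = 86166 / 12.5 = 6893.3 s.
From T = 2π√(a³/μ): a = (μ T²/4π²)^(1/3) = (398600 × 6893.3² / 4π²)^(1/3) = 7828 km.
Altitude h = a − R = 7828 − 6370 = 1458 km.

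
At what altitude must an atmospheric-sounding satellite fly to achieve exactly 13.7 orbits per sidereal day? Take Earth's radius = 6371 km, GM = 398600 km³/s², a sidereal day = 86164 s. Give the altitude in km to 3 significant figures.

993 km

Required period T = 86164 / 13.7 = 6289.3 s.
From T = 2π√(a³/μ): a = (μ T²/4π²)^(1/3) = (398600 × 6289.3² / 4π²)^(1/3) = 7364 km.
Altitude h = a − R = 7364 − 6371 = 993 km.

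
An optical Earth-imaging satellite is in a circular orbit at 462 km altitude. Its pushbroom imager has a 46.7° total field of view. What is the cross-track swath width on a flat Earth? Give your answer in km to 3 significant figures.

399 km

Half-angle = 46.7°/2 = 23.35°.
Swath width ≈ 2h·tan(θ/2) = 2 × 462 × tan(23.35°) = 398.9 km.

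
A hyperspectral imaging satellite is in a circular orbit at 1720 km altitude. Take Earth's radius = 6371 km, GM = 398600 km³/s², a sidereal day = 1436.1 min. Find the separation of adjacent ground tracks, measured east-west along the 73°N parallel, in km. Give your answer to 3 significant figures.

Semi-major axis a = 6371 + 1720 = 8091 km. Period T = 2π√(a³/μ) = 2π√(8091³/398600) = 7242.9 s = 120.72 min.
Node shift per orbit = (7242.9/86166) × 360° = 30.26°.
Equatorial spacing = 30.26 × 111.2 km/° = 3365 km.
At 73° latitude, spacing = 3365 × cos(73°) = 984 km.

984 km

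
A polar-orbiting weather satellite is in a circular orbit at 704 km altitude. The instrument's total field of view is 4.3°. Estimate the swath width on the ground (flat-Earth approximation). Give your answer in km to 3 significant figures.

52.9 km

Half-angle = 4.3°/2 = 2.15°.
Swath width ≈ 2h·tan(θ/2) = 2 × 704 × tan(2.15°) = 52.9 km.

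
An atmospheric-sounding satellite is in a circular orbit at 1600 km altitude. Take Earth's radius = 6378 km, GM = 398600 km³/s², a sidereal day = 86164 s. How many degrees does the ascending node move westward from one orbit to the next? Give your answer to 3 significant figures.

Semi-major axis a = 6378 + 1600 = 7978 km. Period T = 2π√(a³/μ) = 2π√(7978³/398600) = 7091.7 s = 118.20 min.
During one orbit Earth rotates (7091.7 / 86164) × 360° = 29.63°.

29.6°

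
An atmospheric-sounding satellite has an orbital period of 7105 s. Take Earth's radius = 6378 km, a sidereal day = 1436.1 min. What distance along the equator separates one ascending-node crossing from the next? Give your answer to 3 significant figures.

3300 km

During one orbit Earth rotates (7105.0 / 86166) × 360° = 29.68°.
At the equator that is 29.68° × (2π·6378/360) km/° = 29.68 × 111.3 = 3304 km.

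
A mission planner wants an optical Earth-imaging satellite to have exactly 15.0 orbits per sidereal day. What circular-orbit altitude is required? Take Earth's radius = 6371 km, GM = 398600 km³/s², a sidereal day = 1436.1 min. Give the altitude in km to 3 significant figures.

Required period T = 86166 / 15.0 = 5744.4 s.
From T = 2π√(a³/μ): a = (μ T²/4π²)^(1/3) = (398600 × 5744.4² / 4π²)^(1/3) = 6932 km.
Altitude h = a − R = 6932 − 6371 = 561 km.

561 km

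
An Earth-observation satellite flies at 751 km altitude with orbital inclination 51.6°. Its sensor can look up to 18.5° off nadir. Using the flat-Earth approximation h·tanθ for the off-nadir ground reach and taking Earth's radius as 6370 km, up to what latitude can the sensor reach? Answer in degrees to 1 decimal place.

For a prograde orbit the ground track reaches latitude ±i = ±51.6°.
Sensor half-swath on the ground ≈ 751·tan(18.5°) = 251 km = 2.26° of latitude.
Maximum observable latitude ≈ 51.6 + 2.26 = 53.9°.

53.9°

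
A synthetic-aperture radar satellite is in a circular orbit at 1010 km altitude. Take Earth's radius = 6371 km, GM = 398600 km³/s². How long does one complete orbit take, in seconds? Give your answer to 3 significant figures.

6310 seconds

Semi-major axis a = 6371 + 1010 = 7381 km. Period T = 2π√(a³/μ) = 2π√(7381³/398600) = 6310.8 s = 105.18 min.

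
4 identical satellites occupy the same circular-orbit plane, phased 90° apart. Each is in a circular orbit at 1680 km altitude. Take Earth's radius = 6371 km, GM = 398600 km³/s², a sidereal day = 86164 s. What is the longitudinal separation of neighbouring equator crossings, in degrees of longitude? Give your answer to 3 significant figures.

Semi-major axis a = 6371 + 1680 = 8051 km. Period T = 2π√(a³/μ) = 2π√(8051³/398600) = 7189.3 s = 119.82 min.
Single-satellite node shift = (7189.3/86164) × 360° = 30.04°.
With 4 satellites evenly phased, successive equator crossings are 30.04/4 = 7.509° apart.

7.51°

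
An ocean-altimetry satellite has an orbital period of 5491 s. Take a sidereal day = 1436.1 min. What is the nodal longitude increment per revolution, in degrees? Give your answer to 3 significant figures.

22.9°

During one orbit Earth rotates (5491.0 / 86166) × 360° = 22.94°.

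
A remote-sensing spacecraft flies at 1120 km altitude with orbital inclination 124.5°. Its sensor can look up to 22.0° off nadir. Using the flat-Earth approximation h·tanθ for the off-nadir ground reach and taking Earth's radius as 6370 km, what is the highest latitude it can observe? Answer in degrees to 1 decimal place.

59.6°

Retrograde orbit: the ground track reaches ±(180° − i) = ±(180 − 124.5) = ±55.5°.
Sensor half-swath on the ground ≈ 1120·tan(22.0°) = 453 km = 4.07° of latitude.
Maximum observable latitude ≈ 55.5 + 4.07 = 59.6°.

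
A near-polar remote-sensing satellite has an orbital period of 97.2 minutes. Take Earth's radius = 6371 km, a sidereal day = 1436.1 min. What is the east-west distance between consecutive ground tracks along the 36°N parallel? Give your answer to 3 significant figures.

2190 km

T = 97.2 min = 5832.0 s.
Node shift per orbit = (5832.0/86166) × 360° = 24.37°.
Equatorial spacing = 24.37 × 111.2 km/° = 2709 km.
At 36° latitude, spacing = 2709 × cos(36°) = 2192 km.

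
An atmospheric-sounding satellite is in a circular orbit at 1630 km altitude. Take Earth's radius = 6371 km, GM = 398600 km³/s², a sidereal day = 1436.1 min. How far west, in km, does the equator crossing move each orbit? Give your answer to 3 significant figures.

3310 km

Semi-major axis a = 6371 + 1630 = 8001 km. Period T = 2π√(a³/μ) = 2π√(8001³/398600) = 7122.4 s = 118.71 min.
During one orbit Earth rotates (7122.4 / 86166) × 360° = 29.76°.
At the equator that is 29.76° × (2π·6371/360) km/° = 29.76 × 111.2 = 3309 km.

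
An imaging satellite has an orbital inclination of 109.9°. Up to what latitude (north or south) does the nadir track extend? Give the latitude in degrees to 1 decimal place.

Retrograde orbit: the ground track reaches ±(180° − i) = ±(180 − 109.9) = ±70.1°.

70.1°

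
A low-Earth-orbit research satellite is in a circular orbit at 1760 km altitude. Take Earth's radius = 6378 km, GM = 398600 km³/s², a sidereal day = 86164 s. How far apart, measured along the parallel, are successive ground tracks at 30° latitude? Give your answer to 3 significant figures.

2940 km

Semi-major axis a = 6378 + 1760 = 8138 km. Period T = 2π√(a³/μ) = 2π√(8138³/398600) = 7306.1 s = 121.77 min.
Node shift per orbit = (7306.1/86164) × 360° = 30.53°.
Equatorial spacing = 30.53 × 111.3 km/° = 3398 km.
At 30° latitude, spacing = 3398 × cos(30°) = 2943 km.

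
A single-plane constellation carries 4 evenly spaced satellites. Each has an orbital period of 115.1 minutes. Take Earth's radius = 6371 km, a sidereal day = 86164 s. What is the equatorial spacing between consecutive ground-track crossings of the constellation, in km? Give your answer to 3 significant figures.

T = 115.1 min = 6906.0 s.
Single-satellite node shift = (6906.0/86164) × 360° = 28.85°.
With 4 satellites evenly phased, successive equator crossings are 28.85/4 = 7.213° apart.
That is 7.213 × 111.2 = 802 km at the equator.

802 km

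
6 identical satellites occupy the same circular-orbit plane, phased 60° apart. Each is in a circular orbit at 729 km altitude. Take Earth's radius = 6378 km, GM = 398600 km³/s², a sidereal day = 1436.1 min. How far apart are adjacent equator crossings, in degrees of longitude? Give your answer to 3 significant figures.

4.15°

Semi-major axis a = 6378 + 729 = 7107 km. Period T = 2π√(a³/μ) = 2π√(7107³/398600) = 5962.7 s = 99.38 min.
Single-satellite node shift = (5962.7/86166) × 360° = 24.91°.
With 6 satellites evenly phased, successive equator crossings are 24.91/6 = 4.152° apart.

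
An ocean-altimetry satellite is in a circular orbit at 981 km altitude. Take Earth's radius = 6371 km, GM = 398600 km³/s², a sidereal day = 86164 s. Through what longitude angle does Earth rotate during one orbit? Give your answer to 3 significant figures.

26.2°

Semi-major axis a = 6371 + 981 = 7352 km. Period T = 2π√(a³/μ) = 2π√(7352³/398600) = 6273.6 s = 104.56 min.
During one orbit Earth rotates (6273.6 / 86164) × 360° = 26.21°.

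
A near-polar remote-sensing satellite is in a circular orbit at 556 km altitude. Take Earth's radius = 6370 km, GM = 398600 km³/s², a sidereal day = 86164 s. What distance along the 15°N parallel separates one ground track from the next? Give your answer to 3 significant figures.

Semi-major axis a = 6370 + 556 = 6926 km. Period T = 2π√(a³/μ) = 2π√(6926³/398600) = 5736.3 s = 95.61 min.
Node shift per orbit = (5736.3/86164) × 360° = 23.97°.
Equatorial spacing = 23.97 × 111.2 km/° = 2665 km.
At 15° latitude, spacing = 2665 × cos(15°) = 2574 km.

2570 km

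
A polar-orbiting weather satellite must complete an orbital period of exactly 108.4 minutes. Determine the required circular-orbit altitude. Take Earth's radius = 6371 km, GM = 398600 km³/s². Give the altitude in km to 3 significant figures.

1160 km

T = 108.4 min = 6504.0 s.
From T = 2π√(a³/μ): a = (μ T²/4π²)^(1/3) = (398600 × 6504.0² / 4π²)^(1/3) = 7531 km.
Altitude h = a − R = 7531 − 6371 = 1160 km.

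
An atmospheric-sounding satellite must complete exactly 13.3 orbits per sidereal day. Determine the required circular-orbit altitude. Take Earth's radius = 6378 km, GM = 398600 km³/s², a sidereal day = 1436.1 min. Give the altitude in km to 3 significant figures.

1130 km

Required period T = 86166 / 13.3 = 6478.6 s.
From T = 2π√(a³/μ): a = (μ T²/4π²)^(1/3) = (398600 × 6478.6² / 4π²)^(1/3) = 7511 km.
Altitude h = a − R = 7511 − 6378 = 1133 km.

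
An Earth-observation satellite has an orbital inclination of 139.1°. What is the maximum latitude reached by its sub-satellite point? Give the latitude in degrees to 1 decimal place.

Retrograde orbit: the ground track reaches ±(180° − i) = ±(180 − 139.1) = ±40.9°.

40.9°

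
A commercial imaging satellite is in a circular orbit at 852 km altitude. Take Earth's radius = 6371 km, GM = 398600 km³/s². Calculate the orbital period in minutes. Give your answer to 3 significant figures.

Semi-major axis a = 6371 + 852 = 7223 km. Period T = 2π√(a³/μ) = 2π√(7223³/398600) = 6109.2 s = 101.82 min.

102 min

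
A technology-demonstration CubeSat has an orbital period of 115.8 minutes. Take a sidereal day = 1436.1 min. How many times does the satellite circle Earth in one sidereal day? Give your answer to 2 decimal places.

12.40

T = 115.8 min = 6948.0 s.
Orbits per sidereal day = 86166 / 6948.0 = 12.402.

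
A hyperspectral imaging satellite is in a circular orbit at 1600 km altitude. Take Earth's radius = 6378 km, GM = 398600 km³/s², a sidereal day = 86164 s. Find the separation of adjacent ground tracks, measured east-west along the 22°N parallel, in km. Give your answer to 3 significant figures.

Semi-major axis a = 6378 + 1600 = 7978 km. Period T = 2π√(a³/μ) = 2π√(7978³/398600) = 7091.7 s = 118.20 min.
Node shift per orbit = (7091.7/86164) × 360° = 29.63°.
Equatorial spacing = 29.63 × 111.3 km/° = 3298 km.
At 22° latitude, spacing = 3298 × cos(22°) = 3058 km.

3060 km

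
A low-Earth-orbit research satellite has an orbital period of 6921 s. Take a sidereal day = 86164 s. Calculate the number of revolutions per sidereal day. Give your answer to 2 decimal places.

Orbits per sidereal day = 86164 / 6921.0 = 12.450.

12.45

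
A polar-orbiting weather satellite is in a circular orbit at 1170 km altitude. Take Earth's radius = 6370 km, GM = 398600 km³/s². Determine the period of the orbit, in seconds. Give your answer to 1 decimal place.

6515.8 seconds

Semi-major axis a = 6370 + 1170 = 7540 km. Period T = 2π√(a³/μ) = 2π√(7540³/398600) = 6515.8 s = 108.60 min.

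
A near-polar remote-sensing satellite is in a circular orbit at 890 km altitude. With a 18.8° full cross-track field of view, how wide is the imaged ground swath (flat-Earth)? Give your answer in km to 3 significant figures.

Half-angle = 18.8°/2 = 9.4°.
Swath width ≈ 2h·tan(θ/2) = 2 × 890 × tan(9.4°) = 294.7 km.

295 km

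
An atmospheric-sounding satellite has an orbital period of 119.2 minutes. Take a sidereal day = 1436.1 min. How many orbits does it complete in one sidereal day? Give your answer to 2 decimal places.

T = 119.2 min = 7152.0 s.
Orbits per sidereal day = 86166 / 7152.0 = 12.048.

12.05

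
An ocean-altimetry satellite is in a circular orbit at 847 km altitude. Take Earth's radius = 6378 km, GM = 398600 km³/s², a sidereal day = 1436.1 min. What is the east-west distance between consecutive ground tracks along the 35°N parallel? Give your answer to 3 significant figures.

Semi-major axis a = 6378 + 847 = 7225 km. Period T = 2π√(a³/μ) = 2π√(7225³/398600) = 6111.8 s = 101.86 min.
Node shift per orbit = (6111.8/86166) × 360° = 25.53°.
Equatorial spacing = 25.53 × 111.3 km/° = 2842 km.
At 35° latitude, spacing = 2842 × cos(35°) = 2328 km.

2330 km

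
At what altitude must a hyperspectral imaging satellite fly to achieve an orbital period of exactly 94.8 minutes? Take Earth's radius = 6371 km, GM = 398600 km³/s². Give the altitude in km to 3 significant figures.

516 km

T = 94.8 min = 5688.0 s.
From T = 2π√(a³/μ): a = (μ T²/4π²)^(1/3) = (398600 × 5688.0² / 4π²)^(1/3) = 6887 km.
Altitude h = a − R = 6887 − 6371 = 516 km.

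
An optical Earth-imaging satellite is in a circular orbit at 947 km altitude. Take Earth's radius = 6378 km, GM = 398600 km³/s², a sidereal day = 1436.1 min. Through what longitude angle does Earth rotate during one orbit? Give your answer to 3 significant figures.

26.1°

Semi-major axis a = 6378 + 947 = 7325 km. Period T = 2π√(a³/μ) = 2π√(7325³/398600) = 6239.1 s = 103.99 min.
During one orbit Earth rotates (6239.1 / 86166) × 360° = 26.07°.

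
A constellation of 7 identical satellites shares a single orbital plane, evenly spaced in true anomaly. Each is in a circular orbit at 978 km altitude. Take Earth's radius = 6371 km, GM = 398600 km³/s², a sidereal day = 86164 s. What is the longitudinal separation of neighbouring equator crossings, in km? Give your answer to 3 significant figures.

Semi-major axis a = 6371 + 978 = 7349 km. Period T = 2π√(a³/μ) = 2π√(7349³/398600) = 6269.8 s = 104.50 min.
Single-satellite node shift = (6269.8/86164) × 360° = 26.20°.
With 7 satellites evenly phased, successive equator crossings are 26.20/7 = 3.742° apart.
That is 3.742 × 111.2 = 416 km at the equator.

416 km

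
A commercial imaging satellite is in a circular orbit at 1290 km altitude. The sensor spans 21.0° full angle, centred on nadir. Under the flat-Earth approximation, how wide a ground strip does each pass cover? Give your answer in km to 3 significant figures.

Half-angle = 21.0°/2 = 10.5°.
Swath width ≈ 2h·tan(θ/2) = 2 × 1290 × tan(10.5°) = 478.2 km.

478 km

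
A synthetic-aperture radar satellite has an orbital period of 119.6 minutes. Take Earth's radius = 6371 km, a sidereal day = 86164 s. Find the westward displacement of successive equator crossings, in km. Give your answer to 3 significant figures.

3330 km

T = 119.6 min = 7176.0 s.
During one orbit Earth rotates (7176.0 / 86164) × 360° = 29.98°.
At the equator that is 29.98° × (2π·6371/360) km/° = 29.98 × 111.2 = 3334 km.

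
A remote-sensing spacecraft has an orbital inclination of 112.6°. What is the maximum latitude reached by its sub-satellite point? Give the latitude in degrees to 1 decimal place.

Retrograde orbit: the ground track reaches ±(180° − i) = ±(180 − 112.6) = ±67.4°.

67.4°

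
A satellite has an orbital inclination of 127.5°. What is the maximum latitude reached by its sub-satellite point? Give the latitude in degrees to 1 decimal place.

Retrograde orbit: the ground track reaches ±(180° − i) = ±(180 − 127.5) = ±52.5°.

52.5°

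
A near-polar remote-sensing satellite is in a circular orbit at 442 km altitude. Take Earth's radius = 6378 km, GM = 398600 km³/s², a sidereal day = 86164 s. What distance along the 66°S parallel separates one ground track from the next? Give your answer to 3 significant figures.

Semi-major axis a = 6378 + 442 = 6820 km. Period T = 2π√(a³/μ) = 2π√(6820³/398600) = 5605.2 s = 93.42 min.
Node shift per orbit = (5605.2/86164) × 360° = 23.42°.
Equatorial spacing = 23.42 × 111.3 km/° = 2607 km.
At 66° latitude, spacing = 2607 × cos(66°) = 1060 km.

1060 km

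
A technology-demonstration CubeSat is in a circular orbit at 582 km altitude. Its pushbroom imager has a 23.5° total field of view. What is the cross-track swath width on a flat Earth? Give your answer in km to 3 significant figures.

242 km

Half-angle = 23.5°/2 = 11.75°.
Swath width ≈ 2h·tan(θ/2) = 2 × 582 × tan(11.75°) = 242.1 km.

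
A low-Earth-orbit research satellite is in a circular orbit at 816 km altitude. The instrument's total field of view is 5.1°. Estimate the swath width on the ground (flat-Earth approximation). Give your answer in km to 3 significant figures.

72.7 km

Half-angle = 5.1°/2 = 2.55°.
Swath width ≈ 2h·tan(θ/2) = 2 × 816 × tan(2.55°) = 72.7 km.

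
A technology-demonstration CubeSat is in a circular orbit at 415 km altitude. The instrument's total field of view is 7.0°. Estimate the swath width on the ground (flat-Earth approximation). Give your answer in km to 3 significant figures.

Half-angle = 7.0°/2 = 3.5°.
Swath width ≈ 2h·tan(θ/2) = 2 × 415 × tan(3.5°) = 50.8 km.

50.8 km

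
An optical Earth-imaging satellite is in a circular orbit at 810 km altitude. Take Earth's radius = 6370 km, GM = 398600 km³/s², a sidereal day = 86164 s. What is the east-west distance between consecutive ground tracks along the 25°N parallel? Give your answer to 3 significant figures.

Semi-major axis a = 6370 + 810 = 7180 km. Period T = 2π√(a³/μ) = 2π√(7180³/398600) = 6054.8 s = 100.91 min.
Node shift per orbit = (6054.8/86164) × 360° = 25.30°.
Equatorial spacing = 25.30 × 111.2 km/° = 2812 km.
At 25° latitude, spacing = 2812 × cos(25°) = 2549 km.

2550 km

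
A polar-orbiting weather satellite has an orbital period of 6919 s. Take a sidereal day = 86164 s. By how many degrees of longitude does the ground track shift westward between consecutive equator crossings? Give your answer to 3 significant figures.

28.9°

During one orbit Earth rotates (6919.0 / 86164) × 360° = 28.91°.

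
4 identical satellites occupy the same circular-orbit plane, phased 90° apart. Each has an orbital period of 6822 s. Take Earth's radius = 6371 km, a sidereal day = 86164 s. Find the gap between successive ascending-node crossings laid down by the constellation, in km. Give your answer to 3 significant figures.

792 km

Single-satellite node shift = (6822.0/86164) × 360° = 28.50°.
With 4 satellites evenly phased, successive equator crossings are 28.50/4 = 7.126° apart.
That is 7.126 × 111.2 = 792 km at the equator.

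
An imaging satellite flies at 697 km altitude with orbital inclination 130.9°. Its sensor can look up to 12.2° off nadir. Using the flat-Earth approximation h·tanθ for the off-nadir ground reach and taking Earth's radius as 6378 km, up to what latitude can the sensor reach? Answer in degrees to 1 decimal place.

50.5°

Retrograde orbit: the ground track reaches ±(180° − i) = ±(180 − 130.9) = ±49.1°.
Sensor half-swath on the ground ≈ 697·tan(12.2°) = 151 km = 1.35° of latitude.
Maximum observable latitude ≈ 49.1 + 1.35 = 50.5°.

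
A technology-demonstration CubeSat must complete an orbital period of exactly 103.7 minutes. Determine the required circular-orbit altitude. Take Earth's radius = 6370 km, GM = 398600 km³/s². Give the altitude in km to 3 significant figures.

T = 103.7 min = 6222.0 s.
From T = 2π√(a³/μ): a = (μ T²/4π²)^(1/3) = (398600 × 6222.0² / 4π²)^(1/3) = 7312 km.
Altitude h = a − R = 7312 − 6370 = 942 km.

942 km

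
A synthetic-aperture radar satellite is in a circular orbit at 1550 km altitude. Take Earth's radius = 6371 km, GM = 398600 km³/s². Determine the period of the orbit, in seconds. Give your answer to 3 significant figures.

7020 seconds

Semi-major axis a = 6371 + 1550 = 7921 km. Period T = 2π√(a³/μ) = 2π√(7921³/398600) = 7015.9 s = 116.93 min.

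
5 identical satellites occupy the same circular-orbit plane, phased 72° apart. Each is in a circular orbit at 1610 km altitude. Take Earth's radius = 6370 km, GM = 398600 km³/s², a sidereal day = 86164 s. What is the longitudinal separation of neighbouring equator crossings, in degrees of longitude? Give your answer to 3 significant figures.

5.93°

Semi-major axis a = 6370 + 1610 = 7980 km. Period T = 2π√(a³/μ) = 2π√(7980³/398600) = 7094.4 s = 118.24 min.
Single-satellite node shift = (7094.4/86164) × 360° = 29.64°.
With 5 satellites evenly phased, successive equator crossings are 29.64/5 = 5.928° apart.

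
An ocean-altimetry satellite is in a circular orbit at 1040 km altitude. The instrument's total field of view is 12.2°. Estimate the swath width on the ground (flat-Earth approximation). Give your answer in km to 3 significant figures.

222 km

Half-angle = 12.2°/2 = 6.1°.
Swath width ≈ 2h·tan(θ/2) = 2 × 1040 × tan(6.1°) = 222.3 km.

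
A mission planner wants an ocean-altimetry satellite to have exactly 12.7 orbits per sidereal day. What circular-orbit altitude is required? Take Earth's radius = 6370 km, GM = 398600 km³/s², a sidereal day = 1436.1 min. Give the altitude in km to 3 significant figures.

1380 km

Required period T = 86166 / 12.7 = 6784.7 s.
From T = 2π√(a³/μ): a = (μ T²/4π²)^(1/3) = (398600 × 6784.7² / 4π²)^(1/3) = 7746 km.
Altitude h = a − R = 7746 − 6370 = 1376 km.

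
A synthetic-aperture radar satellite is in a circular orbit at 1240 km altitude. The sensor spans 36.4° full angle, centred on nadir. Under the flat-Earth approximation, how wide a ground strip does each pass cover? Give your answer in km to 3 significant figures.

Half-angle = 36.4°/2 = 18.2°.
Swath width ≈ 2h·tan(θ/2) = 2 × 1240 × tan(18.2°) = 815.4 km.

815 km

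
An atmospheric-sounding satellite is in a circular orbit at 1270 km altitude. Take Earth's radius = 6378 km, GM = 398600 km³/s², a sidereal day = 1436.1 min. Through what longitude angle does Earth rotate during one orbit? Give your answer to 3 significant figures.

Semi-major axis a = 6378 + 1270 = 7648 km. Period T = 2π√(a³/μ) = 2π√(7648³/398600) = 6656.3 s = 110.94 min.
During one orbit Earth rotates (6656.3 / 86166) × 360° = 27.81°.

27.8°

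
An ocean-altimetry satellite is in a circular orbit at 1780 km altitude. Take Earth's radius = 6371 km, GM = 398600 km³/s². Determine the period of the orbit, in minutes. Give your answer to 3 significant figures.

Semi-major axis a = 6371 + 1780 = 8151 km. Period T = 2π√(a³/μ) = 2π√(8151³/398600) = 7323.6 s = 122.06 min.

122 min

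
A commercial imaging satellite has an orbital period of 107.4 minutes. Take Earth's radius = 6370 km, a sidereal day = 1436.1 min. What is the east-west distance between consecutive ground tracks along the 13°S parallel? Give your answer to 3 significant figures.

T = 107.4 min = 6444.0 s.
Node shift per orbit = (6444.0/86166) × 360° = 26.92°.
Equatorial spacing = 26.92 × 111.2 km/° = 2993 km.
At 13° latitude, spacing = 2993 × cos(13°) = 2917 km.

2920 km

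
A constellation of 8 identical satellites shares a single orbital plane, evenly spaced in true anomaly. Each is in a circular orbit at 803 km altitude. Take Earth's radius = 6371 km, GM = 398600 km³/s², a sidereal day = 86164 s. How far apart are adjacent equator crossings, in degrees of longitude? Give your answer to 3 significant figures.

3.16°

Semi-major axis a = 6371 + 803 = 7174 km. Period T = 2π√(a³/μ) = 2π√(7174³/398600) = 6047.2 s = 100.79 min.
Single-satellite node shift = (6047.2/86164) × 360° = 25.27°.
With 8 satellites evenly phased, successive equator crossings are 25.27/8 = 3.158° apart.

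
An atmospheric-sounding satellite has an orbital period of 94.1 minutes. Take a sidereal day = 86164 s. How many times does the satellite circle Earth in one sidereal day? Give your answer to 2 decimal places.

15.26

T = 94.1 min = 5646.0 s.
Orbits per sidereal day = 86164 / 5646.0 = 15.261.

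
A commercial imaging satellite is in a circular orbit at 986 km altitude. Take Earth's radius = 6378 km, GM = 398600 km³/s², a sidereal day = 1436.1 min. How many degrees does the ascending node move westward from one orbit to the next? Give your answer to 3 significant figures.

Semi-major axis a = 6378 + 986 = 7364 km. Period T = 2π√(a³/μ) = 2π√(7364³/398600) = 6289.0 s = 104.82 min.
During one orbit Earth rotates (6289.0 / 86166) × 360° = 26.28°.

26.3°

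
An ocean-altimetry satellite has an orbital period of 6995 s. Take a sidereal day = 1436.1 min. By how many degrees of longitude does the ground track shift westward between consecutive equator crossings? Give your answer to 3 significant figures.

29.2°

During one orbit Earth rotates (6995.0 / 86166) × 360° = 29.22°.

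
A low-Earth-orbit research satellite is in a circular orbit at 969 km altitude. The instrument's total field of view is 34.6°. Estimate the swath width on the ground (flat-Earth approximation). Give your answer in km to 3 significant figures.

604 km

Half-angle = 34.6°/2 = 17.3°.
Swath width ≈ 2h·tan(θ/2) = 2 × 969 × tan(17.3°) = 603.6 km.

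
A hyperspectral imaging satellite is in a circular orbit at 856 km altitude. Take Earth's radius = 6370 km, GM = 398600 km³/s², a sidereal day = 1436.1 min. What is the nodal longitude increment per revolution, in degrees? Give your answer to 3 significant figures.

25.5°

Semi-major axis a = 6370 + 856 = 7226 km. Period T = 2π√(a³/μ) = 2π√(7226³/398600) = 6113.1 s = 101.88 min.
During one orbit Earth rotates (6113.1 / 86166) × 360° = 25.54°.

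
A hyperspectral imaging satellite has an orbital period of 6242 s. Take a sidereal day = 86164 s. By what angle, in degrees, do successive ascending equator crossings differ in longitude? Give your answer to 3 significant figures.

26.1°

During one orbit Earth rotates (6242.0 / 86164) × 360° = 26.08°.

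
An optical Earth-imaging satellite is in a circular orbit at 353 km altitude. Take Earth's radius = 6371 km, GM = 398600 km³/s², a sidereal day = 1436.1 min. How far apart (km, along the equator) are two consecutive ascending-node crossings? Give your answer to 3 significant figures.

2550 km

Semi-major axis a = 6371 + 353 = 6724 km. Period T = 2π√(a³/μ) = 2π√(6724³/398600) = 5487.2 s = 91.45 min.
During one orbit Earth rotates (5487.2 / 86166) × 360° = 22.93°.
At the equator that is 22.93° × (2π·6371/360) km/° = 22.93 × 111.2 = 2549 km.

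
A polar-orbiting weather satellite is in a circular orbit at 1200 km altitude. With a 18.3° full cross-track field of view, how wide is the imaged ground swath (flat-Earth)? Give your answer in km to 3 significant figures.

Half-angle = 18.3°/2 = 9.15°.
Swath width ≈ 2h·tan(θ/2) = 2 × 1200 × tan(9.15°) = 386.6 km.

387 km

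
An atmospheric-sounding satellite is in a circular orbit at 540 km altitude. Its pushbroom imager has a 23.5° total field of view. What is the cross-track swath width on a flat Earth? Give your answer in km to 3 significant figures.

Half-angle = 23.5°/2 = 11.75°.
Swath width ≈ 2h·tan(θ/2) = 2 × 540 × tan(11.75°) = 224.6 km.

225 km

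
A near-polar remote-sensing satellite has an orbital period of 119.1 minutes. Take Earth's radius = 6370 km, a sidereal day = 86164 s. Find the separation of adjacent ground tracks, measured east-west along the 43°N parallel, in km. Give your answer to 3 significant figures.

T = 119.1 min = 7146.0 s.
Node shift per orbit = (7146.0/86164) × 360° = 29.86°.
Equatorial spacing = 29.86 × 111.2 km/° = 3319 km.
At 43° latitude, spacing = 3319 × cos(43°) = 2428 km.

2430 km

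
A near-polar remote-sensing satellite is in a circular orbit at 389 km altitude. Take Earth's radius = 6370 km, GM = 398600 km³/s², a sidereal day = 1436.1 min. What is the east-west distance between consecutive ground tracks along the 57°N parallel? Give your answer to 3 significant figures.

1400 km

Semi-major axis a = 6370 + 389 = 6759 km. Period T = 2π√(a³/μ) = 2π√(6759³/398600) = 5530.1 s = 92.17 min.
Node shift per orbit = (5530.1/86166) × 360° = 23.10°.
Equatorial spacing = 23.10 × 111.2 km/° = 2569 km.
At 57° latitude, spacing = 2569 × cos(57°) = 1399 km.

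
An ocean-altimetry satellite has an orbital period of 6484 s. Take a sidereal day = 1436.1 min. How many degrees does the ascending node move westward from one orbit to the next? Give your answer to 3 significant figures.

27.1°

During one orbit Earth rotates (6484.0 / 86166) × 360° = 27.09°.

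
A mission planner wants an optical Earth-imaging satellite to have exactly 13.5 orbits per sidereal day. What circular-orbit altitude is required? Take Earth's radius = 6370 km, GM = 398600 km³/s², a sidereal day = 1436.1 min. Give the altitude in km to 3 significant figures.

Required period T = 86166 / 13.5 = 6382.7 s.
From T = 2π√(a³/μ): a = (μ T²/4π²)^(1/3) = (398600 × 6382.7² / 4π²)^(1/3) = 7437 km.
Altitude h = a − R = 7437 − 6370 = 1067 km.

1070 km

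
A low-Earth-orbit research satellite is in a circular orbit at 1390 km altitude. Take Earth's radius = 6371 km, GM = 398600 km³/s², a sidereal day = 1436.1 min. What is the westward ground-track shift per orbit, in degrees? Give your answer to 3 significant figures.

28.4°

Semi-major axis a = 6371 + 1390 = 7761 km. Period T = 2π√(a³/μ) = 2π√(7761³/398600) = 6804.4 s = 113.41 min.
During one orbit Earth rotates (6804.4 / 86166) × 360° = 28.43°.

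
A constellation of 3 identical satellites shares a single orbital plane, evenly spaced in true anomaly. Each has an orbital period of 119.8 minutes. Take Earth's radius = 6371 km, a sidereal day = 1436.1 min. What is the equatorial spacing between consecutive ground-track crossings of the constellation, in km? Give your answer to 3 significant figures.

T = 119.8 min = 7188.0 s.
Single-satellite node shift = (7188.0/86166) × 360° = 30.03°.
With 3 satellites evenly phased, successive equator crossings are 30.03/3 = 10.010° apart.
That is 10.010 × 111.2 = 1113 km at the equator.

1110 km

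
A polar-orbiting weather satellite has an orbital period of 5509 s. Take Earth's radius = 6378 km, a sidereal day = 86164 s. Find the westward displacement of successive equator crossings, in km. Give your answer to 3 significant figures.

2560 km

During one orbit Earth rotates (5509.0 / 86164) × 360° = 23.02°.
At the equator that is 23.02° × (2π·6378/360) km/° = 23.02 × 111.3 = 2562 km.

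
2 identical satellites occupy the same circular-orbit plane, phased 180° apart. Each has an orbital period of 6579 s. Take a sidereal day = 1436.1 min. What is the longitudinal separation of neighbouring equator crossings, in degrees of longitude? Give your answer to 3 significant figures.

13.7°

Single-satellite node shift = (6579.0/86166) × 360° = 27.49°.
With 2 satellites evenly phased, successive equator crossings are 27.49/2 = 13.743° apart.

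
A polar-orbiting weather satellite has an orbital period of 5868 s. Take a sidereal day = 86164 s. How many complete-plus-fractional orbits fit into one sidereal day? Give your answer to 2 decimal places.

Orbits per sidereal day = 86164 / 5868.0 = 14.684.

14.68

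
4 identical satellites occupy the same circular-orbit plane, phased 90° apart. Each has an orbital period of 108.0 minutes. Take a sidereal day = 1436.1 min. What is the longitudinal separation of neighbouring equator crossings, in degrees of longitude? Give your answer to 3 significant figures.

T = 108.0 min = 6480.0 s.
Single-satellite node shift = (6480.0/86166) × 360° = 27.07°.
With 4 satellites evenly phased, successive equator crossings are 27.07/4 = 6.768° apart.

6.77°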